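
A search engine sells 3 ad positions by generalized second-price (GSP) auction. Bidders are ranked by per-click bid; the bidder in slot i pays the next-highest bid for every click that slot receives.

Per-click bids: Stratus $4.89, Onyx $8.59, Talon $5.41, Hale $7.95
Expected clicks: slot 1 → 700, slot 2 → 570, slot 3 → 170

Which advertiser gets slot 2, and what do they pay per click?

Per-click bids in order: $8.59 (Onyx) > $7.95 (Hale) > $5.41 (Talon) > $4.89 (Stratus)
Slot 2 goes to the second-ranked bidder, Hale, who pays the next bid down: $5.41/click.

Hale; $5.41 per click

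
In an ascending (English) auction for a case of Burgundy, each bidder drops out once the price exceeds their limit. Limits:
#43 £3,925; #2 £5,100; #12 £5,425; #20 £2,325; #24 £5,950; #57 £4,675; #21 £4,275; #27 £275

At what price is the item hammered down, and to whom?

Ascending (English) auction: the price rises until one bidder remains; the winner pays the price at which the last rival dropped out.
Limits ranked: 5,950 (#24) > 5,425 (#12) > 5,100 (#2) > 4,675 (#57) > 4,275 (#21) > 3,925 (#43) > …
Bidding ends when #12 exits at £5,425; #24 takes it.

#24 wins at £5,425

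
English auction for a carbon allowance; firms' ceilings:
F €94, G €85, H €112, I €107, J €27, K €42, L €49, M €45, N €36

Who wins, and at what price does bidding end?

H wins at €107

Limits ranked: 112 (H) > 107 (I) > 94 (F) > 85 (G) > 49 (L) > 45 (M) > …
Once the price passes €107, only H is left; the hammer falls at I's limit of €107.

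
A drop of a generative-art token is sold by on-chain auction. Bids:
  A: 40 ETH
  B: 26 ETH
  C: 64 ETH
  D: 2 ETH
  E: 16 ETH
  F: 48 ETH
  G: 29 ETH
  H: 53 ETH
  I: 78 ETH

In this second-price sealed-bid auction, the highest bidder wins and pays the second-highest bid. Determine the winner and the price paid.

Rule: the highest bidder wins and pays the second-highest bid.
Bids in order: 78 (I) > 64 (C) > 53 (H) > 48 (F) > 40 (A) > 29 (G) > …
I wins with the highest bid; price is set by the runner-up at 64 ETH.

I pays 64 ETH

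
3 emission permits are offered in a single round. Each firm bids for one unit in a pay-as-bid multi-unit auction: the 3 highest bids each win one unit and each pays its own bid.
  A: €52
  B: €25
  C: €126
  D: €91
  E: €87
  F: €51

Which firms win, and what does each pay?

C €126, D €91, E €87

Bids ranked high→low: 126 (C), 91 (D), 87 (E), 52 (A), 51 (F), …
Top 3: C, D, E.
Each winner pays its own bid: C €126, D €91, E €87.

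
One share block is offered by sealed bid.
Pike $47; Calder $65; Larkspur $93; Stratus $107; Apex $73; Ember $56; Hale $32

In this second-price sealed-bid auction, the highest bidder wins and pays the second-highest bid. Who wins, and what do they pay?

Rule: the highest bidder wins and pays the second-highest bid.
Sorting bids: 107 (Stratus) > 93 (Larkspur) > 73 (Apex) > 65 (Calder) > 56 (Ember) > 47 (Pike) > …
Stratus is highest; pays the second-highest bid, $93.

Stratus pays $93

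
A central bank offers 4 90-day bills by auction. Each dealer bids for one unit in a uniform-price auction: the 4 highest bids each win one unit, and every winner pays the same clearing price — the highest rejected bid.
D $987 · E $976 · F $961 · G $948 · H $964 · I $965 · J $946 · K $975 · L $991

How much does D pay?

D pays $965

Bids ranked high→low: 991 (L), 987 (D), 976 (E), 975 (K), 965 (I), 964 (H), …
Winners (4 units): L, D, E, K.
Clearing price = highest rejected bid = $965.
D wins → pays $965.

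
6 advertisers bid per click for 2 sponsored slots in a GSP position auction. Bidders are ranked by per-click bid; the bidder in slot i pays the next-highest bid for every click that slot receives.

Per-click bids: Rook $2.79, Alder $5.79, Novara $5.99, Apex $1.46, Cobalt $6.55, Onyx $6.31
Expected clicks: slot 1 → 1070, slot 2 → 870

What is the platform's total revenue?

Ranked by bid: $6.55 (Cobalt) > $6.31 (Onyx) > $5.99 (Novara) > …
Slot 1: Cobalt pays $6.31 × 1070 = $6751.70
Slot 2: Onyx pays $5.99 × 870 = $5211.30
Total = $11963.00

Total revenue: $11963.00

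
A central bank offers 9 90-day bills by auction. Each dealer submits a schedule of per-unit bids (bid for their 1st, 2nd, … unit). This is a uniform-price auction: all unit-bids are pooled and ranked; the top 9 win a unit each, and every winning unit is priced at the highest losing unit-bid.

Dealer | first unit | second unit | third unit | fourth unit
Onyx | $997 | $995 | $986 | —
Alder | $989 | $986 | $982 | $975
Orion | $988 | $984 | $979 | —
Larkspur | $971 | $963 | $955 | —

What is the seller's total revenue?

Total revenue: $8,775

All unit-bids, highest first — top 9: 997 (Onyx-1), 995 (Onyx-2), 989 (Alder-1), 988 (Orion-1), 986 (Onyx-3), 986 (Alder-2), 984 (Orion-2), 982 (Alder-3), 979 (Orion-3)
The (k+1)-th unit-bid is $975.
Allocation: Alder 3, Onyx 3, Orion 3. Every unit priced at $975.
Revenue = 9 × 975 = $8,775.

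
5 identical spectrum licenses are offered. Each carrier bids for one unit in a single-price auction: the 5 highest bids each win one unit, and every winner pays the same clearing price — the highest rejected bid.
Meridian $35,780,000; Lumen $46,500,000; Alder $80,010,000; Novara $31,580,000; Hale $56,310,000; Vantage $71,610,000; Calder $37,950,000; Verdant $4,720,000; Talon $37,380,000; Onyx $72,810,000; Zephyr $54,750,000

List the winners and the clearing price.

Ordering the bids: 80,010,000 (Alder), 72,810,000 (Onyx), 71,610,000 (Vantage), 56,310,000 (Hale), 54,750,000 (Zephyr), 46,500,000 (Lumen), 37,950,000 (Calder), …
Top 5: Alder, Onyx, Vantage, Hale, Zephyr.
Clearing price = highest rejected bid = $46,500,000.

Alder, Onyx, Vantage, Hale, Zephyr; each pays $46,500,000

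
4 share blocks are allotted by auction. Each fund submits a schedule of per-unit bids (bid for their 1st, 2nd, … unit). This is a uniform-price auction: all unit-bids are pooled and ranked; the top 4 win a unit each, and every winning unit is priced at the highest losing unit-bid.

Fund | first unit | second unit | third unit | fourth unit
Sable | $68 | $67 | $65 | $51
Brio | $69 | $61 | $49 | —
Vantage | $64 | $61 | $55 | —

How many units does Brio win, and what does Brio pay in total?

Pooled unit-bids ranked (top 4): 69 (Brio-1), 68 (Sable-1), 67 (Sable-2), 65 (Sable-3)
The (k+1)-th unit-bid is $64.
Brio wins 1 unit(s) at $64 each.

Brio: 1 unit, pays $64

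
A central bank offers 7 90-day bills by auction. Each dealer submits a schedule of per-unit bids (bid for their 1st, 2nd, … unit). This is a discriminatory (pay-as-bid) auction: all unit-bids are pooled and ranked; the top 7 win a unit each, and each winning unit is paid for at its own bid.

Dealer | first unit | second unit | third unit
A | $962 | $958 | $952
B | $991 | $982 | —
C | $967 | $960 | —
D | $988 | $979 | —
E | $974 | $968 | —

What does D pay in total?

D pays $1,967

All unit-bids, highest first — top 7: 991 (B-1), 988 (D-1), 982 (B-2), 979 (D-2), 974 (E-1), 968 (E-2), 967 (C-1)
Next rejected bid: $962 (not a price — pay-as-bid).
D's winning unit-bids: 988 + 979 = $1,967.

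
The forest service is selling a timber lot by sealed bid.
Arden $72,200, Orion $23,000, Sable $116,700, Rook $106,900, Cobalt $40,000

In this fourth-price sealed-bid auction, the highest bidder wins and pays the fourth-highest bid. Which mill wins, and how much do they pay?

Bids ranked: 116,700 (Sable) > 106,900 (Rook) > 72,200 (Arden) > 40,000 (Cobalt) > 23,000 (Orion)
Sable is highest; pays the fourth-highest bid, $40,000.

Sable pays $40,000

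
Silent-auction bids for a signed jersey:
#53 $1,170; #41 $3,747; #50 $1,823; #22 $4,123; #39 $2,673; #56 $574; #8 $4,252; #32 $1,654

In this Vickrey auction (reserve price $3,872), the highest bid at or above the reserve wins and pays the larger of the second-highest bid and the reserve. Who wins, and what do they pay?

#8 pays $4,123

Bids in order: 4,252 (#8) > 4,123 (#22) > 3,747 (#41) > 2,673 (#39) > 1,823 (#50) > 1,654 (#32) > …
#8 has the top bid at or above the reserve ($4,252).
Second-highest bid $4,123 exceeds the reserve $3,872 → payment $4,123.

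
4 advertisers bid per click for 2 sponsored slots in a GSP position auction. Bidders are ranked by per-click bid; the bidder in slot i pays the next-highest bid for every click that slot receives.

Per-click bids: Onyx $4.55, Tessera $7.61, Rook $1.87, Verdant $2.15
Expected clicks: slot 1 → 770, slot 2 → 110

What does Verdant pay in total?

Ranked by bid: $7.61 (Tessera) > $4.55 (Onyx) > $2.15 (Verdant) > …
Verdant ranks below slot 2 → no slot, pays nothing.

Verdant pays $0.00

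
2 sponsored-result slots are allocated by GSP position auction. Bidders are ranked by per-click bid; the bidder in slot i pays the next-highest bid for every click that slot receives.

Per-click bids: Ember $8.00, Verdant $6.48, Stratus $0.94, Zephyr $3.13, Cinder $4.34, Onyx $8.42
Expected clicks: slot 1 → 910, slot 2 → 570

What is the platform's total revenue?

Per-click bids in order: $8.42 (Onyx) > $8.00 (Ember) > $6.48 (Verdant) > …
Slot 1: Onyx pays $8.00 × 910 = $7280.00
Slot 2: Ember pays $6.48 × 570 = $3693.60
Total = $10973.60

Total revenue: $10973.60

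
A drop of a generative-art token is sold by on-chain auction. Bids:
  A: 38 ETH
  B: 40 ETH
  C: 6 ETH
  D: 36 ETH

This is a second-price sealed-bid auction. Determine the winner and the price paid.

Rule: the highest bidder wins and pays the second-highest bid.
Bids in order: 40 (B) > 38 (A) > 36 (D) > 6 (C)
Second-price: B pays A's bid of 38 ETH.

B pays 38 ETH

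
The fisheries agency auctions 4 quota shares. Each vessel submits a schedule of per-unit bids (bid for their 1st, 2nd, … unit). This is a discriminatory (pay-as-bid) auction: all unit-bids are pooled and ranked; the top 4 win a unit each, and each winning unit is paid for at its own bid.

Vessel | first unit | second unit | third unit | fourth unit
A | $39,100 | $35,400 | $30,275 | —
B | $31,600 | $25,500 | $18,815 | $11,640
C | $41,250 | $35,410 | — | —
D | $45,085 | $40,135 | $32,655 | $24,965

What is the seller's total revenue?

Pooled unit-bids ranked (top 4): 45,085 (D-1), 41,250 (C-1), 40,135 (D-2), 39,100 (A-1)
Next rejected bid: $35,410 (not a price — pay-as-bid).
Each winning unit pays its own bid.
Revenue = 45,085 + 41,250 + 40,135 + 39,100 = $165,570.

Total revenue: $165,570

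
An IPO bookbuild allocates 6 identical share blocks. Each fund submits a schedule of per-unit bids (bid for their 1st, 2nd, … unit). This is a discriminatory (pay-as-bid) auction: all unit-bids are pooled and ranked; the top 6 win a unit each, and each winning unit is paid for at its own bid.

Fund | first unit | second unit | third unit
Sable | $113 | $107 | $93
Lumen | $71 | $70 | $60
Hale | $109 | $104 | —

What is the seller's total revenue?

All unit-bids, highest first — top 6: 113 (Sable-1), 109 (Hale-1), 107 (Sable-2), 104 (Hale-2), 93 (Sable-3), 71 (Lumen-1)
Next rejected bid: $70 (not a price — pay-as-bid).
Each winning unit pays its own bid.
Revenue = 113 + 109 + 107 + 104 + 93 + 71 = $597.

Total revenue: $597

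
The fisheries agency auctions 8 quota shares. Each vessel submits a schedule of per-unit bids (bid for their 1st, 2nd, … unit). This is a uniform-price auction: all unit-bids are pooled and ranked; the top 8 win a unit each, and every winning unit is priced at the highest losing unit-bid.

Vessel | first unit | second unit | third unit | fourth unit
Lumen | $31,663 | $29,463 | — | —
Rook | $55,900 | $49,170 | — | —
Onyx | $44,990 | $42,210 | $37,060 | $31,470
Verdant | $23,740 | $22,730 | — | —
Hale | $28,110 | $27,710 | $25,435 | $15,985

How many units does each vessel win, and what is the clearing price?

All unit-bids, highest first — top 8: 55,900 (Rook-1), 49,170 (Rook-2), 44,990 (Onyx-1), 42,210 (Onyx-2), 37,060 (Onyx-3), 31,663 (Lumen-1), 31,470 (Onyx-4), 29,463 (Lumen-2)
The (k+1)-th unit-bid is $28,110.
Allocation: Lumen 2, Onyx 4, Rook 2.

Lumen 2, Onyx 4, Rook 2; clearing price $28,110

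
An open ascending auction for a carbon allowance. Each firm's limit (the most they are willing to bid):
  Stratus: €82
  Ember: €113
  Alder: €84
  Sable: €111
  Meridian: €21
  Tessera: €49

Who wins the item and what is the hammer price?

Sorting limits: 113 (Ember) > 111 (Sable) > 84 (Alder) > 82 (Stratus) > 49 (Tessera) > 21 (Meridian)
Sable is the last rival to drop out, at €111; Ember remains and wins at that price.

Ember wins at €111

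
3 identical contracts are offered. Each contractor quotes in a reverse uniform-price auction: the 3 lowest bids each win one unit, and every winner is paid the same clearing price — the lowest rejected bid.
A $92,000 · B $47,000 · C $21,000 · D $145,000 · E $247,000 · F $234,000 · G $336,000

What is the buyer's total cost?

Ordering the bids: 21,000 (C), 47,000 (B), 92,000 (A), 145,000 (D), 234,000 (F), …
The 3 lowest are C, B, A.
First losing bid is D's $145,000, which sets the uniform price.
Total cost = 3 × $145,000 = $435,000.

Total cost: $435,000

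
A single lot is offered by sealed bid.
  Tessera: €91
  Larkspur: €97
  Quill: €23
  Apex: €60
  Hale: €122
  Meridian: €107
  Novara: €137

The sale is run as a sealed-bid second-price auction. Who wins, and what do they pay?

Novara pays €122

Sorting bids: 137 (Novara) > 122 (Hale) > 107 (Meridian) > 97 (Larkspur) > 91 (Tessera) > 60 (Apex) > …
Novara wins with the highest bid; price is set by the runner-up at €122.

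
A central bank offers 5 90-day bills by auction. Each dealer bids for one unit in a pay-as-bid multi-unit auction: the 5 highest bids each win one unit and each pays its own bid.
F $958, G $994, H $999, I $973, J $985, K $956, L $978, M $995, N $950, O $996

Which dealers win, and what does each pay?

Ordering the bids: 999 (H), 996 (O), 995 (M), 994 (G), 985 (J), 978 (L), 973 (I), …
Top 5: H, O, M, G, J.
Each winner pays its own bid: H $999, O $996, M $995, G $994, J $985.

H $999, O $996, M $995, G $994, J $985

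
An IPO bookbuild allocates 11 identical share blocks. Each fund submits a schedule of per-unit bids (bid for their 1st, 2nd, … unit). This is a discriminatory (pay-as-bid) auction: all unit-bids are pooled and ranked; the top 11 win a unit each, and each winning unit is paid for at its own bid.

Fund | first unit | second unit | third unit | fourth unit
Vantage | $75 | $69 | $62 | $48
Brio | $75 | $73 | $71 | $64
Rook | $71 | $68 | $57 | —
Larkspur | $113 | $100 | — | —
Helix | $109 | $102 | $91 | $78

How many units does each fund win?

Brio 3, Helix 4, Larkspur 2, Rook 1, Vantage 1

Merging the schedules and taking the best 11: 113 (Larkspur-1), 109 (Helix-1), 102 (Helix-2), 100 (Larkspur-2), 91 (Helix-3), 78 (Helix-4), 75 (Vantage-1), 75 (Brio-1), 73 (Brio-2), 71 (Brio-3), 71 (Rook-1)
Next rejected bid: $69 (not a price — pay-as-bid).
Allocation: Brio 3, Helix 4, Larkspur 2, Rook 1, Vantage 1.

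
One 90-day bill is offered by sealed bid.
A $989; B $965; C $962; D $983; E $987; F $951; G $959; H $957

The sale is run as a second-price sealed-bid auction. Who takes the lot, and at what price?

Bids in order: 989 (A) > 987 (E) > 983 (D) > 965 (B) > 962 (C) > 959 (G) > …
Second-price: A pays E's bid of $987.

A pays $987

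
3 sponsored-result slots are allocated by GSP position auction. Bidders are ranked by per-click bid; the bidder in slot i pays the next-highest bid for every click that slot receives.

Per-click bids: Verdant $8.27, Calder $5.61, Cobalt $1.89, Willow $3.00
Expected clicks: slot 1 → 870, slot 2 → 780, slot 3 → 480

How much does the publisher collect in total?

Total revenue: $8127.90

Sorting advertisers: $8.27 (Verdant) > $5.61 (Calder) > $3.00 (Willow) > $1.89 (Cobalt)
Slot 1: Verdant pays $5.61 × 870 = $4880.70
Slot 2: Calder pays $3.00 × 780 = $2340.00
Slot 3: Willow pays $1.89 × 480 = $907.20
Total = $8127.90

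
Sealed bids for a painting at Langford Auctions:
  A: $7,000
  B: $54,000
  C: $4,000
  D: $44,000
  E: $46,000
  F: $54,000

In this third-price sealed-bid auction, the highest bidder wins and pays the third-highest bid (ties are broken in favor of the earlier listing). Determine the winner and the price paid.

Bids ranked: 54,000 (B) > 54,000 (F) > 46,000 (E) > 44,000 (D) > 7,000 (A) > 4,000 (C)
Tie at $54,000 → B wins by tie-break.
B is highest; pays the third-highest bid, $46,000.

B pays $46,000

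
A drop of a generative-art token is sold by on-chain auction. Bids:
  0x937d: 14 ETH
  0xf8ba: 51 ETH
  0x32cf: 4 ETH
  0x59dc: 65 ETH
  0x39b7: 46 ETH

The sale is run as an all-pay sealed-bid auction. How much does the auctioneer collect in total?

Total revenue: 180 ETH

All-pay sealed-bid auction: the highest bidder wins the item, but every bidder pays their own bid.
Bids in order: 65 (0x59dc) > 51 (0xf8ba) > 46 (0x39b7) > 14 (0x937d) > 4 (0x32cf)
Every bidder forfeits their bid regardless of winning.
Revenue = 14 + 51 + 4 + 65 + 46 = 180 ETH.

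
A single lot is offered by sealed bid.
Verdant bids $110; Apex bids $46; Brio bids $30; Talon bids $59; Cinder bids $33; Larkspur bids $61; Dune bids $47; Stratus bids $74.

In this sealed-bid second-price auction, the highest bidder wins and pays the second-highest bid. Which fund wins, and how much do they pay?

Sorting bids: 110 (Verdant) > 74 (Stratus) > 61 (Larkspur) > 59 (Talon) > 47 (Dune) > 46 (Apex) > …
Verdant is highest; pays the second-highest bid, $74.

Verdant pays $74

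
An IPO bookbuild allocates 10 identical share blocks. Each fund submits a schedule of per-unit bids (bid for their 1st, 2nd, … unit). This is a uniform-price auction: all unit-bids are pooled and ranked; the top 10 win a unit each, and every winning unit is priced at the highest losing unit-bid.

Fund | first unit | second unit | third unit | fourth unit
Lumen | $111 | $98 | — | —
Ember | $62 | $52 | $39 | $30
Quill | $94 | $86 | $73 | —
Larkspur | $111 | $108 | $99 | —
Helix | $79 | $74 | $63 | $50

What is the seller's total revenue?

Total revenue: $630

Pooled unit-bids ranked (top 10): 111 (Lumen-1), 111 (Larkspur-1), 108 (Larkspur-2), 99 (Larkspur-3), 98 (Lumen-2), 94 (Quill-1), 86 (Quill-2), 79 (Helix-1), 74 (Helix-2), 73 (Quill-3)
First bid not allocated: $63.
Allocation: Helix 2, Larkspur 3, Lumen 2, Quill 3. Every unit priced at $63.
Revenue = 10 × 63 = $630.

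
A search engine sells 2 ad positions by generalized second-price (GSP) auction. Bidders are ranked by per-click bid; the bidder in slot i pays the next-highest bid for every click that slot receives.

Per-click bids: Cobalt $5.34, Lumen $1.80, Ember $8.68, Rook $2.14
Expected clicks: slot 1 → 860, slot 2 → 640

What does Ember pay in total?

Ember pays $4592.40

Per-click bids in order: $8.68 (Ember) > $5.34 (Cobalt) > $2.14 (Rook) > …
Ember holds slot 1 → pays next bid $5.34 × 860 clicks = $4592.40.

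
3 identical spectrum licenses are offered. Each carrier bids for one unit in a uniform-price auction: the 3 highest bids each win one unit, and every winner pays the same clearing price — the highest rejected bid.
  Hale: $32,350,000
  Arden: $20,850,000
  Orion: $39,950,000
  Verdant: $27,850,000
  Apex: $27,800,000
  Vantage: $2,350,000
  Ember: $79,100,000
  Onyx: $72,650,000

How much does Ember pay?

Bids ranked high→low: 79,100,000 (Ember), 72,650,000 (Onyx), 39,950,000 (Orion), 32,350,000 (Hale), 27,850,000 (Verdant), …
Top 3: Ember, Onyx, Orion.
Clearing price = highest rejected bid = $32,350,000.
Ember wins → pays $32,350,000.

Ember pays $32,350,000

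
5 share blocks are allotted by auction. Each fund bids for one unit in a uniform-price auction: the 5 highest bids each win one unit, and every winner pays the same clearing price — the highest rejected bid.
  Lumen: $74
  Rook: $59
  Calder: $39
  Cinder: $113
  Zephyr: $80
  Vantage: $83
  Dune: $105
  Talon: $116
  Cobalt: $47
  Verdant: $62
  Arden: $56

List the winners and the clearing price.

Ordering the bids: 116 (Talon), 113 (Cinder), 105 (Dune), 83 (Vantage), 80 (Zephyr), 74 (Lumen), 62 (Verdant), …
The 5 highest are Talon, Cinder, Dune, Vantage, Zephyr.
Highest unsuccessful bid: $74 → clearing price.

Talon, Cinder, Dune, Vantage, Zephyr; each pays $74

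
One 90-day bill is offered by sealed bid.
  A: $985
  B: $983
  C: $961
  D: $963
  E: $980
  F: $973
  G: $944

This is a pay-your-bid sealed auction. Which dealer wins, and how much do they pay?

A pays $985

Bids in order: 985 (A) > 983 (B) > 980 (E) > 973 (F) > 963 (D) > 961 (C) > …
A has the highest bid and pays exactly that: $985.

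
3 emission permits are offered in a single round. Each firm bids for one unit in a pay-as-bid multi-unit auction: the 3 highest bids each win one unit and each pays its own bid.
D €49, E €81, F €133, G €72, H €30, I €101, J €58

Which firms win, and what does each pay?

Sorting: 133 (F), 101 (I), 81 (E), 72 (G), 58 (J), …
Winners (3 units): F, I, E.
Each winner pays its own bid: F €133, I €101, E €81.

F €133, I €101, E €81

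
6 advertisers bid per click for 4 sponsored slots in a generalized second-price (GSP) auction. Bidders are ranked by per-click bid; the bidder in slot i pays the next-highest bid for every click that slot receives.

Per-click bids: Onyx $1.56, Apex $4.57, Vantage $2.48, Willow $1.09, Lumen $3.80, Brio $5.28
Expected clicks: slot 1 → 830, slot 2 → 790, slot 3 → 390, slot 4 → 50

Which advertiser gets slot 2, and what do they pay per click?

Ranked by bid: $5.28 (Brio) > $4.57 (Apex) > $3.80 (Lumen) > $2.48 (Vantage) > $1.56 (Onyx) > …
Slot 2 goes to the second-ranked bidder, Apex, who pays the next bid down: $3.80/click.

Apex; $3.80 per click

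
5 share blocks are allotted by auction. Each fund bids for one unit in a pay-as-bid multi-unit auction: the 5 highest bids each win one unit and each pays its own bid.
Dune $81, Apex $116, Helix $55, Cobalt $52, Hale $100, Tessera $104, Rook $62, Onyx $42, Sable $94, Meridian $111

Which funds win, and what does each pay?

Sorting: 116 (Apex), 111 (Meridian), 104 (Tessera), 100 (Hale), 94 (Sable), 81 (Dune), 62 (Rook), …
The 5 highest are Apex, Meridian, Tessera, Hale, Sable.
Each winner pays its own bid: Apex $116, Meridian $111, Tessera $104, Hale $100, Sable $94.

Apex $116, Meridian $111, Tessera $104, Hale $100, Sable $94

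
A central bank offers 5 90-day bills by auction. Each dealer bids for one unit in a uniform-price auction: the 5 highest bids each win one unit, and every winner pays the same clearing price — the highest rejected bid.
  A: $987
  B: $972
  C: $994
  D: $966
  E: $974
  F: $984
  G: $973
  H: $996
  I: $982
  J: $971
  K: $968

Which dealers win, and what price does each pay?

Ordering the bids: 996 (H), 994 (C), 987 (A), 984 (F), 982 (I), 974 (E), 973 (G), …
Top 5: H, C, A, F, I.
Clearing price = highest rejected bid = $974.

H, C, A, F, I; each pays $974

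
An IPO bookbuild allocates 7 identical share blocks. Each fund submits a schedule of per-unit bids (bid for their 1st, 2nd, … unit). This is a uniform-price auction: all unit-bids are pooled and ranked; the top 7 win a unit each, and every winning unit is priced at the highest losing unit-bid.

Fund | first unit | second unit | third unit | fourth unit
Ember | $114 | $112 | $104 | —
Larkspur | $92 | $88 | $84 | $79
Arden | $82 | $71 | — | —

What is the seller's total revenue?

Total revenue: $553

Pooled unit-bids ranked (top 7): 114 (Ember-1), 112 (Ember-2), 104 (Ember-3), 92 (Larkspur-1), 88 (Larkspur-2), 84 (Larkspur-3), 82 (Arden-1)
First bid not allocated: $79.
Allocation: Arden 1, Ember 3, Larkspur 3. Every unit priced at $79.
Revenue = 7 × 79 = $553.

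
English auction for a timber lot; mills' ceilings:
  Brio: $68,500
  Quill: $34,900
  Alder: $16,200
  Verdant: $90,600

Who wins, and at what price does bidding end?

Limits in order: 90,600 (Verdant) > 68,500 (Brio) > 34,900 (Quill) > 16,200 (Alder)
Brio is the last rival to drop out, at $68,500; Verdant remains and wins at that price.

Verdant wins at $68,500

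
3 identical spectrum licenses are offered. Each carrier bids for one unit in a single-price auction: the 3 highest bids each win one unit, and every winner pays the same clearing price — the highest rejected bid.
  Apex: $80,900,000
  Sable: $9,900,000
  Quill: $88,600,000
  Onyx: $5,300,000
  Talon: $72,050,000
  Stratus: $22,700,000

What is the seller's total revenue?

Bids ranked high→low: 88,600,000 (Quill), 80,900,000 (Apex), 72,050,000 (Talon), 22,700,000 (Stratus), 9,900,000 (Sable), …
Top 3: Quill, Apex, Talon.
Highest unsuccessful bid: $22,700,000 → clearing price.
Total revenue = 3 × $22,700,000 = $68,100,000.

Total revenue: $68,100,000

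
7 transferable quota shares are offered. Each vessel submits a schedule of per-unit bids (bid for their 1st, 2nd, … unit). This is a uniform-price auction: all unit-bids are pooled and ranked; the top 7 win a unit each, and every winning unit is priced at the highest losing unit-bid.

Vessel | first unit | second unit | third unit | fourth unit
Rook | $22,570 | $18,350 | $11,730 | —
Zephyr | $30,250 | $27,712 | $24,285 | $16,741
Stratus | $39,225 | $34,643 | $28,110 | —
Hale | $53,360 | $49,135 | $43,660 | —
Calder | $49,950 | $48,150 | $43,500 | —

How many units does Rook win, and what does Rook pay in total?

Merging the schedules and taking the best 7: 53,360 (Hale-1), 49,950 (Calder-1), 49,135 (Hale-2), 48,150 (Calder-2), 43,660 (Hale-3), 43,500 (Calder-3), 39,225 (Stratus-1)
Highest rejected unit-bid = $34,643.
Rook wins 0 unit(s) at $34,643 each.

Rook: 0 units, pays $0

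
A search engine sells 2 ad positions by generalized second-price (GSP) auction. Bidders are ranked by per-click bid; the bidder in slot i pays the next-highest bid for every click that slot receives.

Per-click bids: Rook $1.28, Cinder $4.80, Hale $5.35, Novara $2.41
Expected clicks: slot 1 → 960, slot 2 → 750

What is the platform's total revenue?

Per-click bids in order: $5.35 (Hale) > $4.80 (Cinder) > $2.41 (Novara) > …
Slot 1: Hale pays $4.80 × 960 = $4608.00
Slot 2: Cinder pays $2.41 × 750 = $1807.50
Total = $6415.50

Total revenue: $6415.50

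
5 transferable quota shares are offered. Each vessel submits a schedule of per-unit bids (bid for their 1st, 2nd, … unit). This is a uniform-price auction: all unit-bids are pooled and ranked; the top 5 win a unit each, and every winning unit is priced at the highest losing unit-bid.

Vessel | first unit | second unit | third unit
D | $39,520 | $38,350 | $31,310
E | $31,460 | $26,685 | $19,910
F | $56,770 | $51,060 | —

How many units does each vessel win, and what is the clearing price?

D 2, E 1, F 2; clearing price $31,310

Pooled unit-bids ranked (top 5): 56,770 (F-1), 51,060 (F-2), 39,520 (D-1), 38,350 (D-2), 31,460 (E-1)
Highest rejected unit-bid = $31,310.
Allocation: D 2, E 1, F 2.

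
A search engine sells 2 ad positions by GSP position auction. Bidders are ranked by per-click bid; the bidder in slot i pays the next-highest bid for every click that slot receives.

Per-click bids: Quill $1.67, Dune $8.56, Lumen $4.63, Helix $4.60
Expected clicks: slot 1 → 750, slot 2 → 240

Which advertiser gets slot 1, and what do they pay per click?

Per-click bids in order: $8.56 (Dune) > $4.63 (Lumen) > $4.60 (Helix) > …
Slot 1 goes to the first-ranked bidder, Dune, who pays the next bid down: $4.63/click.

Dune; $4.63 per click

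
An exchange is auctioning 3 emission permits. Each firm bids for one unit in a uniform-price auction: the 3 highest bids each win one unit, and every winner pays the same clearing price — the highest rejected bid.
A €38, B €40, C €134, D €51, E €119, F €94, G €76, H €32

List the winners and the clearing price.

Sorting: 134 (C), 119 (E), 94 (F), 76 (G), 51 (D), …
Winners (3 units): C, E, F.
First losing bid is G's €76, which sets the uniform price.

C, E, F; each pays €76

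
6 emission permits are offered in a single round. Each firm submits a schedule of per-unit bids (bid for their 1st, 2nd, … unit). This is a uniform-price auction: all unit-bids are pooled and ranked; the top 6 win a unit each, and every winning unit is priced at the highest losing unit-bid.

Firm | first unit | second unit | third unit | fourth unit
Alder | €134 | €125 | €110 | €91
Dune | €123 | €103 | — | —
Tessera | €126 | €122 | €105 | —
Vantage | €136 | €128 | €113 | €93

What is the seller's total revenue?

Total revenue: €732

Pooled unit-bids ranked (top 6): 136 (Vantage-1), 134 (Alder-1), 128 (Vantage-2), 126 (Tessera-1), 125 (Alder-2), 123 (Dune-1)
Highest rejected unit-bid = €122.
Allocation: Alder 2, Dune 1, Tessera 1, Vantage 2. Every unit priced at €122.
Revenue = 6 × 122 = €732.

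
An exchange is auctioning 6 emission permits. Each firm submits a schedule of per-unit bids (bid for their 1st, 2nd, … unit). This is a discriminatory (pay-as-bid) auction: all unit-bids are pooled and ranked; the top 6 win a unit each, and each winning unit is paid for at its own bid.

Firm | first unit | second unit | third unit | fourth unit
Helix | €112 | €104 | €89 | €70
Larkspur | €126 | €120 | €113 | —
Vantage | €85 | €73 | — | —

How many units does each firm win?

Helix 3, Larkspur 3

Merging the schedules and taking the best 6: 126 (Larkspur-1), 120 (Larkspur-2), 113 (Larkspur-3), 112 (Helix-1), 104 (Helix-2), 89 (Helix-3)
Next rejected bid: €85 (not a price — pay-as-bid).
Allocation: Helix 3, Larkspur 3.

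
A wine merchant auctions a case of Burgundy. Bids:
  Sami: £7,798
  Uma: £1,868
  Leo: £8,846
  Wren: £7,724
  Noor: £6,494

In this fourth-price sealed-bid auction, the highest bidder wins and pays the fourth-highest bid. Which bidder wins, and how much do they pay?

Leo pays £6,494

Sorting bids: 8,846 (Leo) > 7,798 (Sami) > 7,724 (Wren) > 6,494 (Noor) > 1,868 (Uma)
Leo is highest; pays the fourth-highest bid, £6,494.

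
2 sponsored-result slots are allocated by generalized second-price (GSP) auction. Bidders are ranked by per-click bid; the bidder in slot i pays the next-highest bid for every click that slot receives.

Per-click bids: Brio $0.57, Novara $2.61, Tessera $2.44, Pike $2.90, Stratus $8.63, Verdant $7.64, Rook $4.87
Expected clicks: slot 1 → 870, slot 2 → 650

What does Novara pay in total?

Novara pays $0.00

Per-click bids in order: $8.63 (Stratus) > $7.64 (Verdant) > $4.87 (Rook) > …
Novara ranks below slot 2 → no slot, pays nothing.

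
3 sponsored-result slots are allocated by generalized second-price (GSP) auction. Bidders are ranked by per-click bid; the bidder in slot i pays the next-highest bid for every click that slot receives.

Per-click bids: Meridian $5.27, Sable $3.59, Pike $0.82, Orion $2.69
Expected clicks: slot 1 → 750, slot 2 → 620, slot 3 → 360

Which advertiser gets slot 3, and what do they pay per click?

Sorting advertisers: $5.27 (Meridian) > $3.59 (Sable) > $2.69 (Orion) > $0.82 (Pike)
Slot 3 goes to the third-ranked bidder, Orion, who pays the next bid down: $0.82/click.

Orion; $0.82 per click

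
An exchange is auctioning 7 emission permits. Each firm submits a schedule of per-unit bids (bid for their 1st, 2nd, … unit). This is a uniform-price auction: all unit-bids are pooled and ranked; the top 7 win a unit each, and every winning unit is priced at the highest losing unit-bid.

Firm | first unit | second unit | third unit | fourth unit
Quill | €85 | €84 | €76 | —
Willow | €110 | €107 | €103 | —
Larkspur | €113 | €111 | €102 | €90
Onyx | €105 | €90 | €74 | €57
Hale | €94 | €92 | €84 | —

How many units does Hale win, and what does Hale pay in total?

Hale: 0 units, pays €0

All unit-bids, highest first — top 7: 113 (Larkspur-1), 111 (Larkspur-2), 110 (Willow-1), 107 (Willow-2), 105 (Onyx-1), 103 (Willow-3), 102 (Larkspur-3)
Highest rejected unit-bid = €94.
Hale wins 0 unit(s) at €94 each.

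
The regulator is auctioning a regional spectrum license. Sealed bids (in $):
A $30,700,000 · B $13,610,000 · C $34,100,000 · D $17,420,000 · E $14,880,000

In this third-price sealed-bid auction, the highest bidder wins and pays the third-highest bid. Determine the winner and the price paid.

Rule: the highest bidder wins and pays the third-highest bid.
Bids ranked: 34,100,000 (C) > 30,700,000 (A) > 17,420,000 (D) > 14,880,000 (E) > 13,610,000 (B)
C wins; payment is bid #3 in the ranking = $17,420,000.

C pays $17,420,000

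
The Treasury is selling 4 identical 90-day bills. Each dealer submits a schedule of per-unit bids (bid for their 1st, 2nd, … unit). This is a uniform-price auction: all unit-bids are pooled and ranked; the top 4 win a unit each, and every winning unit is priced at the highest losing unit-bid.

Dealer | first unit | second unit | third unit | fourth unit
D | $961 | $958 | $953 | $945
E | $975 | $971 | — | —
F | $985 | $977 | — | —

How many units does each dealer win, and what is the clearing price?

E 2, F 2; clearing price $961

Pooled unit-bids ranked (top 4): 985 (F-1), 977 (F-2), 975 (E-1), 971 (E-2)
The (k+1)-th unit-bid is $961.
Allocation: E 2, F 2.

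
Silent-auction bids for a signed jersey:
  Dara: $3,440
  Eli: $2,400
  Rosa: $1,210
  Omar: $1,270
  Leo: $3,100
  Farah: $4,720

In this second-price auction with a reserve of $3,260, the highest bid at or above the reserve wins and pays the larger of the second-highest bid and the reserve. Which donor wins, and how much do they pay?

Second-price auction with a reserve of $3,260: the highest bid at or above the reserve wins and pays the larger of the second-highest bid and the reserve.
Sorting bids: 4,720 (Farah) > 3,440 (Dara) > 3,100 (Leo) > 2,400 (Eli) > 1,270 (Omar) > 1,210 (Rosa)
Farah has the top bid at or above the reserve ($4,720).
max(second-highest $3,440, reserve $3,260) = $3,440; the reserve does not bind.

Farah pays $3,440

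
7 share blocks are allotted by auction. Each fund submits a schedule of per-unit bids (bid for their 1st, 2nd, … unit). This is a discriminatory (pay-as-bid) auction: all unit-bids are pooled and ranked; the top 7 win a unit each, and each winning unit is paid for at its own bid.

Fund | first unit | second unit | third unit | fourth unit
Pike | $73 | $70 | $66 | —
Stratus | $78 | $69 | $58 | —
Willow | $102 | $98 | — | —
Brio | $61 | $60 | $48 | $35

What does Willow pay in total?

Merging the schedules and taking the best 7: 102 (Willow-1), 98 (Willow-2), 78 (Stratus-1), 73 (Pike-1), 70 (Pike-2), 69 (Stratus-2), 66 (Pike-3)
Next rejected bid: $61 (not a price — pay-as-bid).
Willow's winning unit-bids: 102 + 98 = $200.

Willow pays $200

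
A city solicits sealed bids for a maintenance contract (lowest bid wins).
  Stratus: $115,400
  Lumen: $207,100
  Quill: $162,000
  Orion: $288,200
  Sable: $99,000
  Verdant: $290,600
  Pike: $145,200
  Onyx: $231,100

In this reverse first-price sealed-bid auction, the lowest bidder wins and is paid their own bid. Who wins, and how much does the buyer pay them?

Bids ranked: 99,000 (Sable) < 115,400 (Stratus) < 145,200 (Pike) < 162,000 (Quill) < 207,100 (Lumen) < 231,100 (Onyx) < …
First-price: Sable is paid what they bid, $99,000.

Sable is paid $99,000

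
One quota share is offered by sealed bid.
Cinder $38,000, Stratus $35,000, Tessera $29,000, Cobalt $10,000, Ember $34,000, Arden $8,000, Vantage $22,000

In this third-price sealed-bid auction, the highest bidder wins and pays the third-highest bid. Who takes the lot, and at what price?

Sorting bids: 38,000 (Cinder) > 35,000 (Stratus) > 34,000 (Ember) > 29,000 (Tessera) > 22,000 (Vantage) > 10,000 (Cobalt) > …
Cinder is highest; pays the third-highest bid, $34,000.

Cinder pays $34,000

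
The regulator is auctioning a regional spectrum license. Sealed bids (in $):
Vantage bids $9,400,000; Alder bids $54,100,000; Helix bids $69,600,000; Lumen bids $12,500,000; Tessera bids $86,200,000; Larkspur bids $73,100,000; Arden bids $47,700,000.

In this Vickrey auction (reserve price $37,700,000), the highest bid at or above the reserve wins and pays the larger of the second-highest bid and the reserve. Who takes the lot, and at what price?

Tessera pays $73,100,000

Sorting bids: 86,200,000 (Tessera) > 73,100,000 (Larkspur) > 69,600,000 (Helix) > 54,100,000 (Alder) > 47,700,000 (Arden) > 12,500,000 (Lumen) > …
Tessera has the top bid at or above the reserve ($86,200,000).
Second-highest bid $73,100,000 exceeds the reserve $37,700,000 → payment $73,100,000.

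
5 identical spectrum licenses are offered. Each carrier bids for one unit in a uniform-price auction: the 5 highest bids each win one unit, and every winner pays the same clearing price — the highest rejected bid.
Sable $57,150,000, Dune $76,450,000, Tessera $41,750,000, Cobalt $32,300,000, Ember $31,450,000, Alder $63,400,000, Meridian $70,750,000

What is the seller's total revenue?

Sorting: 76,450,000 (Dune), 70,750,000 (Meridian), 63,400,000 (Alder), 57,150,000 (Sable), 41,750,000 (Tessera), 32,300,000 (Cobalt), 31,450,000 (Ember)
The 5 highest are Dune, Meridian, Alder, Sable, Tessera.
First losing bid is Cobalt's $32,300,000, which sets the uniform price.
Total revenue = 5 × $32,300,000 = $161,500,000.

Total revenue: $161,500,000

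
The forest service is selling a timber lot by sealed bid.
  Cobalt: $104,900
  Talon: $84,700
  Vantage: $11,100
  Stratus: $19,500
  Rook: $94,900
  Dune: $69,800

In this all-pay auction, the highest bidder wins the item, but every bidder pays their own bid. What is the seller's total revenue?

Bids ranked: 104,900 (Cobalt) > 94,900 (Rook) > 84,700 (Talon) > 69,800 (Dune) > 19,500 (Stratus) > 11,100 (Vantage)
Every bidder forfeits their bid regardless of winning.
Revenue = 104,900 + 84,700 + 11,100 + 19,500 + 94,900 + 69,800 = $384,900.

Total revenue: $384,900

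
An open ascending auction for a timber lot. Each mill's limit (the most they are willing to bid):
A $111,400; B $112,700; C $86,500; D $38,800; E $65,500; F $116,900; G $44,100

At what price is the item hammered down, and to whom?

Ascending (English) auction: the price rises until one bidder remains; the winner pays the price at which the last rival dropped out.
Sorting limits: 116,900 (F) > 112,700 (B) > 111,400 (A) > 86,500 (C) > 65,500 (E) > 44,100 (G) > …
Bidding ends when B exits at $112,700; F takes it.

F wins at $112,700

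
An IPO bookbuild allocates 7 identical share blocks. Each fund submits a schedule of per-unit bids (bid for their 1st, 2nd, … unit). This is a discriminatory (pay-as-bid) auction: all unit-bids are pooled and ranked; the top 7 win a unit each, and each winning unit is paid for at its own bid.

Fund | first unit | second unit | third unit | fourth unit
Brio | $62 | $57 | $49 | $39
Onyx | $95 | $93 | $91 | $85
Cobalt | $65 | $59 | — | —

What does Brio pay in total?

Brio pays $62

Merging the schedules and taking the best 7: 95 (Onyx-1), 93 (Onyx-2), 91 (Onyx-3), 85 (Onyx-4), 65 (Cobalt-1), 62 (Brio-1), 59 (Cobalt-2)
Next rejected bid: $57 (not a price — pay-as-bid).
Brio's winning unit-bids: 62 = $62.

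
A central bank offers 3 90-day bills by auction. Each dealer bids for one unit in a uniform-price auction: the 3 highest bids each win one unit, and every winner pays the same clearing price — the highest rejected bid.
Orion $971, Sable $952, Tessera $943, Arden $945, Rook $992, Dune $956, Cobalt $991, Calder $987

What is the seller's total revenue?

Sorting: 992 (Rook), 991 (Cobalt), 987 (Calder), 971 (Orion), 956 (Dune), …
The 3 highest are Rook, Cobalt, Calder.
Clearing price = highest rejected bid = $971.
Total revenue = 3 × $971 = $2,913.

Total revenue: $2,913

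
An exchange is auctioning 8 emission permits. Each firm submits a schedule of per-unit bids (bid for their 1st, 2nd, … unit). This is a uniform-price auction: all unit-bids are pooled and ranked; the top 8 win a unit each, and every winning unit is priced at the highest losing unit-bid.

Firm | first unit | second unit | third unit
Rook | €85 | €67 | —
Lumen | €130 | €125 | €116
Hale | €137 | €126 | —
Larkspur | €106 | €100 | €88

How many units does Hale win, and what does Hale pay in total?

Hale: 2 units, pays €170

Pooled unit-bids ranked (top 8): 137 (Hale-1), 130 (Lumen-1), 126 (Hale-2), 125 (Lumen-2), 116 (Lumen-3), 106 (Larkspur-1), 100 (Larkspur-2), 88 (Larkspur-3)
First bid not allocated: €85.
Hale wins 2 unit(s) at €85 each.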